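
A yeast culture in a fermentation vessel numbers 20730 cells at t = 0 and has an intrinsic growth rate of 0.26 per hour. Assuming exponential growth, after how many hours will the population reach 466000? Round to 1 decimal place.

12.0 hours

Set N₀·e^(rt) = 466000: e^(0.26·t) = 466000/20730 = 22.479.
0.26·t = ln(22.479) = 3.1126, so t = 3.1126/0.26 = 11.972.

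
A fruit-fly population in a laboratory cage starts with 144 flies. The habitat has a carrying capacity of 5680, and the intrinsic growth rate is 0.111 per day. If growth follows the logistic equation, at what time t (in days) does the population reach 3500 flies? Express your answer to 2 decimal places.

37.14 days

A = (K − N₀)/N₀ = (5680 − 144)/144 = 38.444.
Solve 5680/(1 + 38.444·e^(−0.111t)) = 3500: 1 + 38.444·e^(−0.111t) = 1.6229, so e^(−0.111t) = 0.0162015.
−0.111·t = ln(0.0162015) = -4.1227, so t = 4.1227/0.111 = 37.141.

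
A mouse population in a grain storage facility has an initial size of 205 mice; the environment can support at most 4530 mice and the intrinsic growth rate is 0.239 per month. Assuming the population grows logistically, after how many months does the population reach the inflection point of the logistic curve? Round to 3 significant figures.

12.8 months

Logistic growth is fastest at N = K/2 = 2265.
A = (K − N₀)/N₀ = 21.098. Set K/(1 + A·e^(−rt)) = K/2 → A·e^(−rt) = 1.
e^(−0.239t) = 1/21.098 = 0.0473988, so t = ln(21.098)/0.239 = 3.0492/0.239 = 12.758.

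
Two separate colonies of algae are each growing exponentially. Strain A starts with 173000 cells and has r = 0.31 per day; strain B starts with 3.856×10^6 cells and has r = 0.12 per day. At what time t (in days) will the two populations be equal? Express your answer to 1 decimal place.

16.3 days

Set 173000·e^(0.31t) = 3.856×10^6·e^(0.12t).
e^((0.31 − 0.12)t) = 3.856×10^6/173000 → e^(0.19·t) = 22.289.
0.19·t = ln(22.289) = 3.1041, so t = 3.1041/0.19 = 16.337.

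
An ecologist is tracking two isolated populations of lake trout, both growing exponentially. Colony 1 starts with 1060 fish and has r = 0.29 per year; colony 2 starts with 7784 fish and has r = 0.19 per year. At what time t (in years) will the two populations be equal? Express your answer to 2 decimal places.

19.94 years

Set 1060·e^(0.29t) = 7784·e^(0.19t).
e^((0.29 − 0.19)t) = 7784/1060 → e^(0.1·t) = 7.3434.
0.1·t = ln(7.3434) = 1.9938, so t = 1.9938/0.1 = 19.938.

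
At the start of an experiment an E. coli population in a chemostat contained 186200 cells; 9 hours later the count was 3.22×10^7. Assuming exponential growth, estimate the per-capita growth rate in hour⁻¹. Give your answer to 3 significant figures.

0.573 per hour

From N(t) = N₀·e^(rt): e^(r·9) = 3.22×10^7/186200 = 172.93.
r·9 = ln(172.93) = 5.1529, so r = 5.1529/9 = 0.57254.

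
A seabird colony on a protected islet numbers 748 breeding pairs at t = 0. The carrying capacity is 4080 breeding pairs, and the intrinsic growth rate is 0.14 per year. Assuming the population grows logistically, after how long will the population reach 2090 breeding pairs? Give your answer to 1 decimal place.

A = (K − N₀)/N₀ = (4080 − 748)/748 = 4.4545.
Solve 4080/(1 + 4.4545·e^(−0.14t)) = 2090: 1 + 4.4545·e^(−0.14t) = 1.9522, so e^(−0.14t) = 0.213749.
−0.14·t = ln(0.213749) = -1.543, so t = 1.543/0.14 = 11.021.

11.0 years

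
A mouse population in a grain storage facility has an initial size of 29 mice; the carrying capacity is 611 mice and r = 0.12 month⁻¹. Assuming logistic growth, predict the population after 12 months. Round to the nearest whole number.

A = (K − N₀)/N₀ = (611 − 29)/29 = 20.069.
N(t) = K/(1 + A·e^(−rt)) = 611/(1 + 20.069×e^(−0.12×12)).
e^(−1.44) = 0.23693; denominator = 1 + 20.069×0.23693 = 5.7549.
N = 611/5.7549 = 106.17.

106 mice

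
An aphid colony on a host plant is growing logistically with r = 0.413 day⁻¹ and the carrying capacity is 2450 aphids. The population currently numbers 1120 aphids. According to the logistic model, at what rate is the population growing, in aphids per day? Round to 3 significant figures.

251 aphids per day

dN/dt = rN(1 − N/K) = 0.413 × 1120 × (1 − 1120/2450).
1 − 1120/2450 = 0.54286; dN/dt = 0.413 × 1120 × 0.54286 = 251.1.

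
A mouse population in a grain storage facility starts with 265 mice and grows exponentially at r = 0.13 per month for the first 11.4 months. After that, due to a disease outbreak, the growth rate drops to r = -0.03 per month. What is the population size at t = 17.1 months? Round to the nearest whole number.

Phase 1: N(11.4) = 265·e^(0.13×11.4) = 265·e^1.482 = 1166.46.
Phase 2 runs for 17.1 − 11.4 = 5.7 months at r = -0.03.
N(17.1) = 1166.46·e^(-0.03×5.7) = 1166.46·e^-0.171 = 983.119.

983 mice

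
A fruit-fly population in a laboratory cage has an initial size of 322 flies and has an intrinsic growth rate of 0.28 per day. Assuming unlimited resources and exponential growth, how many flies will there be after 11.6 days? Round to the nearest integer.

N(t) = N₀·e^(rt) = 322 × e^(0.28×11.6) = 322 × e^3.248.
e^3.248 ≈ 25.739, so N ≈ 322 × 25.739 = 8287.9.

8288 flies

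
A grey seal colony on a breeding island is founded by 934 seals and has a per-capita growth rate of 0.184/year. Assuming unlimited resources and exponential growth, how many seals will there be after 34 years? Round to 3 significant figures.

487000 seals

N(t) = N₀·e^(rt) = 934 × e^(0.184×34) = 934 × e^6.256.
e^6.256 ≈ 521.13, so N ≈ 934 × 521.13 = 486736.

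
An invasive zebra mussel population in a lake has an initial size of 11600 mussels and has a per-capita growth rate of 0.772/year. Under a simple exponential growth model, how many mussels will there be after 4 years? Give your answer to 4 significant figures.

254400 mussels

N(t) = N₀·e^(rt) = 11600 × e^(0.772×4) = 11600 × e^3.088.
e^3.088 ≈ 21.933, so N ≈ 11600 × 21.933 = 254425.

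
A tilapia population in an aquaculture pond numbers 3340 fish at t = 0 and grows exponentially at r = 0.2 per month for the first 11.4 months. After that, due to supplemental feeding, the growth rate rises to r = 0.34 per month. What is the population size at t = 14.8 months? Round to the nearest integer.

Phase 1: N(11.4) = 3340·e^(0.2×11.4) = 3340·e^2.28 = 32654.1.
Phase 2 runs for 14.8 − 11.4 = 3.4 months at r = 0.34.
N(14.8) = 32654.1·e^(0.34×3.4) = 32654.1·e^1.156 = 103749.

103749 fish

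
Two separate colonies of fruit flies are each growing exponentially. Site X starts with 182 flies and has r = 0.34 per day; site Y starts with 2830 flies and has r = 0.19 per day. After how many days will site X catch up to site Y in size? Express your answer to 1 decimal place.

Set 182·e^(0.34t) = 2830·e^(0.19t).
e^((0.34 − 0.19)t) = 2830/182 → e^(0.15·t) = 15.549.
0.15·t = ln(15.549) = 2.744, so t = 2.744/0.15 = 18.294.

18.3 days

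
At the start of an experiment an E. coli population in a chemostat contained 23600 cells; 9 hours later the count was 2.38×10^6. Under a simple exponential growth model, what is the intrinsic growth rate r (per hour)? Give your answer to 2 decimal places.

0.51 per hour

From N(t) = N₀·e^(rt): e^(r·9) = 2.38×10^6/23600 = 100.85.
r·9 = ln(100.85) = 4.6136, so r = 4.6136/9 = 0.51262.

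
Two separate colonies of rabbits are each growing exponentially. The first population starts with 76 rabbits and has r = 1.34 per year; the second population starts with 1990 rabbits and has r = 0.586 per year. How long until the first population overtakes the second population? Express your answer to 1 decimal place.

Set 76·e^(1.34t) = 1990·e^(0.586t).
e^((1.34 − 0.586)t) = 1990/76 → e^(0.754·t) = 26.184.
0.754·t = ln(26.184) = 3.2652, so t = 3.2652/0.754 = 4.3304.

4.3 years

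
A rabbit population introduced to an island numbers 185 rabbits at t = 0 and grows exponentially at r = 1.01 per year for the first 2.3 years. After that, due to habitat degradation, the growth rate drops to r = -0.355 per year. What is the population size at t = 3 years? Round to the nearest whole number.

Phase 1: N(2.3) = 185·e^(1.01×2.3) = 185·e^2.323 = 1888.16.
Phase 2 runs for 3 − 2.3 = 0.7 years at r = -0.355.
N(3) = 1888.16·e^(-0.355×0.7) = 1888.16·e^-0.2485 = 1472.7.

1473 rabbits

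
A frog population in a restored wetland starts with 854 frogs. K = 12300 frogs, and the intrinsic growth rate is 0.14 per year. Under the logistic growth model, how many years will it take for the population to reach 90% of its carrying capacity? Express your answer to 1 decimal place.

34.2 years

A = (K − N₀)/N₀ = (12300 − 854)/854 = 13.403.
Solve 12300/(1 + 13.403·e^(−0.14t)) = 11070: 1 + 13.403·e^(−0.14t) = 1.1111, so e^(−0.14t) = 0.00829014.
−0.14·t = ln(0.00829014) = -4.7927, so t = 4.7927/0.14 = 34.233.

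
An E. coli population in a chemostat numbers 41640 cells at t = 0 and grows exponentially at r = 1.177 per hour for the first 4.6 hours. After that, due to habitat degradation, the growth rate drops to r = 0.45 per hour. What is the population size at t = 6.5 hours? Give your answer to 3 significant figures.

Phase 1: N(4.6) = 41640·e^(1.177×4.6) = 41640·e^5.414 = 9.351212×10^6.
Phase 2 runs for 6.5 − 4.6 = 1.9 hours at r = 0.45.
N(6.5) = 9.351212×10^6·e^(0.45×1.9) = 9.351212×10^6·e^0.855 = 2.19882×10^7.

22000000 cells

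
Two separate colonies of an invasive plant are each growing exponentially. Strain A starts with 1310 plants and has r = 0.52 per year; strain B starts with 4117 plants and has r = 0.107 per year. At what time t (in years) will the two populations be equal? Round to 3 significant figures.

2.77 years

Set 1310·e^(0.52t) = 4117·e^(0.107t).
e^((0.52 − 0.107)t) = 4117/1310 → e^(0.413·t) = 3.1427.
0.413·t = ln(3.1427) = 1.1451, so t = 1.1451/0.413 = 2.7726.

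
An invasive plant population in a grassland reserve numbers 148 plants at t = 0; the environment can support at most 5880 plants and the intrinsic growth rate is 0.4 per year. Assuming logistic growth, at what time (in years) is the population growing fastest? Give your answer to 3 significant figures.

Logistic growth is fastest at N = K/2 = 2940.
A = (K − N₀)/N₀ = 38.73. Set K/(1 + A·e^(−rt)) = K/2 → A·e^(−rt) = 1.
e^(−0.4t) = 1/38.73 = 0.02582, so t = ln(38.73)/0.4 = 3.6566/0.4 = 9.1415.

9.14 years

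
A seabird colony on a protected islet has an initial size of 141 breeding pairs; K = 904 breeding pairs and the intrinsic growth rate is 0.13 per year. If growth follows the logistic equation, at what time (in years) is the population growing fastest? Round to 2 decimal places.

12.99 years

Logistic growth is fastest at N = K/2 = 452.
A = (K − N₀)/N₀ = 5.4113. Set K/(1 + A·e^(−rt)) = K/2 → A·e^(−rt) = 1.
e^(−0.13t) = 1/5.4113 = 0.184797, so t = ln(5.4113)/0.13 = 1.6885/0.13 = 12.988.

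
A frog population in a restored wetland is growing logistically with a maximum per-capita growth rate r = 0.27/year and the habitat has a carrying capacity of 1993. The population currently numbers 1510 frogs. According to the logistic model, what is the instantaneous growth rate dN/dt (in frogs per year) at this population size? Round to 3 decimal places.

98.805 frogs per year

dN/dt = rN(1 − N/K) = 0.27 × 1510 × (1 − 1510/1993).
1 − 1510/1993 = 0.24235; dN/dt = 0.27 × 1510 × 0.24235 = 98.805.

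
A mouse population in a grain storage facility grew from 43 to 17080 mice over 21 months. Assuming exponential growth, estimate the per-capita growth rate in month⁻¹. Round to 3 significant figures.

From N(t) = N₀·e^(rt): e^(r·21) = 17080/43 = 397.21.
r·21 = ln(397.21) = 5.9845, so r = 5.9845/21 = 0.28497.

0.285 per month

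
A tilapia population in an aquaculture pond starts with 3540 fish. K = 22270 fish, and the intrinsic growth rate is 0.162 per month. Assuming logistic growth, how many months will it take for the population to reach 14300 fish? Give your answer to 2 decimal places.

13.89 months

A = (K − N₀)/N₀ = (22270 − 3540)/3540 = 5.291.
Solve 22270/(1 + 5.291·e^(−0.162t)) = 14300: 1 + 5.291·e^(−0.162t) = 1.5573, so e^(−0.162t) = 0.105339.
−0.162·t = ln(0.105339) = -2.2506, so t = 2.2506/0.162 = 13.892.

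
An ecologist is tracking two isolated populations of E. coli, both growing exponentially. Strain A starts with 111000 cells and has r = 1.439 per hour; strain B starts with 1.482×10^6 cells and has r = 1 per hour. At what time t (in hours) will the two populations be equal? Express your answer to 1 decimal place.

5.9 hours

Set 111000·e^(1.439t) = 1.482×10^6·e^(1t).
e^((1.439 − 1)t) = 1.482×10^6/111000 → e^(0.439·t) = 13.351.
0.439·t = ln(13.351) = 2.5916, so t = 2.5916/0.439 = 5.9035.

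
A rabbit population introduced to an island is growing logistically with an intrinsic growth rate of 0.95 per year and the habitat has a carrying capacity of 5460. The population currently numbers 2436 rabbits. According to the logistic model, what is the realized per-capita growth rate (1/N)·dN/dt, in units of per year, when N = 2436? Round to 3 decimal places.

0.526 per year

(1/N)·dN/dt = r(1 − N/K) = 0.95 × (1 − 2436/5460).
= 0.95 × 0.55385 = 0.52615.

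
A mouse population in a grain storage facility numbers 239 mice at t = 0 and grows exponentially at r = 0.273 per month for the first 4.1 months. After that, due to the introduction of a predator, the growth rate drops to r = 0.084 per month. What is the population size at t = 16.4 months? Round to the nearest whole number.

2057 mice

Phase 1: N(4.1) = 239·e^(0.273×4.1) = 239·e^1.119 = 731.988.
Phase 2 runs for 16.4 − 4.1 = 12.3 months at r = 0.084.
N(16.4) = 731.988·e^(0.084×12.3) = 731.988·e^1.033 = 2056.92.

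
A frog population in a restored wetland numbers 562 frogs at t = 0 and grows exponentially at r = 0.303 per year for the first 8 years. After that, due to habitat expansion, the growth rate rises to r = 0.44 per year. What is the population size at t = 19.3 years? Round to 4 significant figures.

Phase 1: N(8) = 562·e^(0.303×8) = 562·e^2.424 = 6345.5.
Phase 2 runs for 19.3 − 8 = 11.3 years at r = 0.44.
N(19.3) = 6345.5·e^(0.44×11.3) = 6345.5·e^4.972 = 915753.

915800 frogs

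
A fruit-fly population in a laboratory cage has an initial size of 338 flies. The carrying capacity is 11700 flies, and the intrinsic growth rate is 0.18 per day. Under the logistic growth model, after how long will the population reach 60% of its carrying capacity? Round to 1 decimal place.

A = (K − N₀)/N₀ = (11700 − 338)/338 = 33.615.
Solve 11700/(1 + 33.615·e^(−0.18t)) = 7020: 1 + 33.615·e^(−0.18t) = 1.6667, so e^(−0.18t) = 0.0198322.
−0.18·t = ln(0.0198322) = -3.9204, so t = 3.9204/0.18 = 21.78.

21.8 days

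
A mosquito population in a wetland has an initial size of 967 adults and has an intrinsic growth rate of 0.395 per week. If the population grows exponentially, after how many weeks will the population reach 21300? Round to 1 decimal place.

7.8 weeks

Set N₀·e^(rt) = 21300: e^(0.395·t) = 21300/967 = 22.027.
0.395·t = ln(22.027) = 3.0923, so t = 3.0923/0.395 = 7.8285.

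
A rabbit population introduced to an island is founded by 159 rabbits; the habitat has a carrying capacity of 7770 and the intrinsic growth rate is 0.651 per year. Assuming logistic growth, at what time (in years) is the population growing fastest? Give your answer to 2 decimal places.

5.94 years

Logistic growth is fastest at N = K/2 = 3885.
A = (K − N₀)/N₀ = 47.868. Set K/(1 + A·e^(−rt)) = K/2 → A·e^(−rt) = 1.
e^(−0.651t) = 1/47.868 = 0.0208908, so t = ln(47.868)/0.651 = 3.8684/0.651 = 5.9423.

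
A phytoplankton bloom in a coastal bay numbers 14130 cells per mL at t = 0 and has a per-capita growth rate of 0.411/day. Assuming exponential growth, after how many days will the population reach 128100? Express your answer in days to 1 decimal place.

Set N₀·e^(rt) = 128100: e^(0.411·t) = 128100/14130 = 9.0658.
0.411·t = ln(9.0658) = 2.2045, so t = 2.2045/0.411 = 5.3638.

5.4 days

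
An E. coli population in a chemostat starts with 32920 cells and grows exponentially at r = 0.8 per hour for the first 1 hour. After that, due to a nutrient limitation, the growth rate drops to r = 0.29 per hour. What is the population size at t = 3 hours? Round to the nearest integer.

130854 cells

Phase 1: N(1) = 32920·e^(0.8×1) = 32920·e^0.8 = 73264.8.
Phase 2 runs for 3 − 1 = 2 hours at r = 0.29.
N(3) = 73264.8·e^(0.29×2) = 73264.8·e^0.58 = 130854.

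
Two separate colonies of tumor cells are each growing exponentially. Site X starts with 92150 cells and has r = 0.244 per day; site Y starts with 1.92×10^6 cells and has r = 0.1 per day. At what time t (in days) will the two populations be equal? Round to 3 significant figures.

21.1 days

Set 92150·e^(0.244t) = 1.92×10^6·e^(0.1t).
e^((0.244 − 0.1)t) = 1.92×10^6/92150 → e^(0.144·t) = 20.836.
0.144·t = ln(20.836) = 3.0367, so t = 3.0367/0.144 = 21.088.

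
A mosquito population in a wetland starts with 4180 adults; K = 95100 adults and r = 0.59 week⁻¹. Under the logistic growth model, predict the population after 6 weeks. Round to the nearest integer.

A = (K − N₀)/N₀ = (95100 − 4180)/4180 = 21.751.
N(t) = K/(1 + A·e^(−rt)) = 95100/(1 + 21.751×e^(−0.59×6)).
e^(−3.54) = 0.029013; denominator = 1 + 21.751×0.029013 = 1.6311.
N = 95100/1.6311 = 58305.1.

58305 adults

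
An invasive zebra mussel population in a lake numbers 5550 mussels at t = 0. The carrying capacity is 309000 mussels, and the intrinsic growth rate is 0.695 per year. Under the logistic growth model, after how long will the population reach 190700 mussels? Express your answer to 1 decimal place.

6.4 years

A = (K − N₀)/N₀ = (309000 − 5550)/5550 = 54.676.
Solve 309000/(1 + 54.676·e^(−0.695t)) = 190700: 1 + 54.676·e^(−0.695t) = 1.6203, so e^(−0.695t) = 0.0113459.
−0.695·t = ln(0.0113459) = -4.4789, so t = 4.4789/0.695 = 6.4445.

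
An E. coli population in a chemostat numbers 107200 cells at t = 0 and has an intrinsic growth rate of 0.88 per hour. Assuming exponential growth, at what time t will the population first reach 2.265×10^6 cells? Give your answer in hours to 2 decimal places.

Set N₀·e^(rt) = 2.265×10^6: e^(0.88·t) = 2.265×10^6/107200 = 21.129.
0.88·t = ln(21.129) = 3.0506, so t = 3.0506/0.88 = 3.4666.

3.47 hours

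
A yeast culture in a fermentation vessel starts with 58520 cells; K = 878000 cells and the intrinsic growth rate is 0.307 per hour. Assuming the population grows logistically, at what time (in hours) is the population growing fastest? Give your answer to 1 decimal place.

8.6 hours

Logistic growth is fastest at N = K/2 = 439000.
A = (K − N₀)/N₀ = 14.003. Set K/(1 + A·e^(−rt)) = K/2 → A·e^(−rt) = 1.
e^(−0.307t) = 1/14.003 = 0.0714111, so t = ln(14.003)/0.307 = 2.6393/0.307 = 8.5971.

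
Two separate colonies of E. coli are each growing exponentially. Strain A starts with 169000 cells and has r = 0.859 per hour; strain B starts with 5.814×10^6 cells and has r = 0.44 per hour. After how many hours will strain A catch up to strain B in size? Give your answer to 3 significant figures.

Set 169000·e^(0.859t) = 5.814×10^6·e^(0.44t).
e^((0.859 − 0.44)t) = 5.814×10^6/169000 → e^(0.419·t) = 34.402.
0.419·t = ln(34.402) = 3.5381, so t = 3.5381/0.419 = 8.4442.

8.44 hours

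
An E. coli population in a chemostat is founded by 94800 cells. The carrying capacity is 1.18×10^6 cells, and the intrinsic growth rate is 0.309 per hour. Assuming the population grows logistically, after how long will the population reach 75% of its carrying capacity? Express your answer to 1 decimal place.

11.4 hours

A = (K − N₀)/N₀ = (1.18×10^6 − 94800)/94800 = 11.447.
Solve 1.18×10^6/(1 + 11.447·e^(−0.309t)) = 885000: 1 + 11.447·e^(−0.309t) = 1.3333, so e^(−0.309t) = 0.0291191.
−0.309·t = ln(0.0291191) = -3.5364, so t = 3.5364/0.309 = 11.445.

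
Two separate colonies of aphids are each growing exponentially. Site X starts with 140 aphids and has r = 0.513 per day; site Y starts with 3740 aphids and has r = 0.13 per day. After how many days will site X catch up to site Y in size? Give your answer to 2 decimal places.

8.58 days

Set 140·e^(0.513t) = 3740·e^(0.13t).
e^((0.513 − 0.13)t) = 3740/140 → e^(0.383·t) = 26.714.
0.383·t = ln(26.714) = 3.2852, so t = 3.2852/0.383 = 8.5775.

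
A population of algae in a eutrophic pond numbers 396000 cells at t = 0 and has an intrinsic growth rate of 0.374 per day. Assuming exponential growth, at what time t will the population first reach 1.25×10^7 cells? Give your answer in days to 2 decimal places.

Set N₀·e^(rt) = 1.25×10^7: e^(0.374·t) = 1.25×10^7/396000 = 31.566.
0.374·t = ln(31.566) = 3.4521, so t = 3.4521/0.374 = 9.2301.

9.23 days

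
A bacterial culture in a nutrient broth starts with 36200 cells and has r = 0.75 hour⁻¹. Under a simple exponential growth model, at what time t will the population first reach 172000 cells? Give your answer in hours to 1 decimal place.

Set N₀·e^(rt) = 172000: e^(0.75·t) = 172000/36200 = 4.7514.
0.75·t = ln(4.7514) = 1.5584, so t = 1.5584/0.75 = 2.0779.

2.1 hours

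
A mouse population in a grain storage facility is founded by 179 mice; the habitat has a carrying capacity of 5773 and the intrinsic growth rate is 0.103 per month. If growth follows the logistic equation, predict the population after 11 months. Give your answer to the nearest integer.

A = (K − N₀)/N₀ = (5773 − 179)/179 = 31.251.
N(t) = K/(1 + A·e^(−rt)) = 5773/(1 + 31.251×e^(−0.103×11)).
e^(−1.133) = 0.32207; denominator = 1 + 31.251×0.32207 = 11.065.
N = 5773/11.065 = 521.735.

522 mice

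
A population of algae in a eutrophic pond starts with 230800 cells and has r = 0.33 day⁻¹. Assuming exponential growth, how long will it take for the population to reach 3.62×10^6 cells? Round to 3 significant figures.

8.34 days

Set N₀·e^(rt) = 3.62×10^6: e^(0.33·t) = 3.62×10^6/230800 = 15.685.
0.33·t = ln(15.685) = 2.7527, so t = 2.7527/0.33 = 8.3414.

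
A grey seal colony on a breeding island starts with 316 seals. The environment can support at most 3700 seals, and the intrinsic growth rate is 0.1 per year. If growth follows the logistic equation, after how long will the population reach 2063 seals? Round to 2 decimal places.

A = (K − N₀)/N₀ = (3700 − 316)/316 = 10.709.
Solve 3700/(1 + 10.709·e^(−0.1t)) = 2063: 1 + 10.709·e^(−0.1t) = 1.7935, so e^(−0.1t) = 0.0740979.
−0.1·t = ln(0.0740979) = -2.6024, so t = 2.6024/0.1 = 26.024.

26.02 years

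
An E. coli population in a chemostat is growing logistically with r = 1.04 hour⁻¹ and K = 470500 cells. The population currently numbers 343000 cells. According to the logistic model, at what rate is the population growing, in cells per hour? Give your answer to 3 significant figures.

96700 cells per hour

dN/dt = rN(1 − N/K) = 1.04 × 343000 × (1 − 343000/470500).
1 − 343000/470500 = 0.27099; dN/dt = 1.04 × 343000 × 0.27099 = 96667.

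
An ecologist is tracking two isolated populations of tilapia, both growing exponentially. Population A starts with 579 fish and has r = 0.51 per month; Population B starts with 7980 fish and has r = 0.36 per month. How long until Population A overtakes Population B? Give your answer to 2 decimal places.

Set 579·e^(0.51t) = 7980·e^(0.36t).
e^((0.51 − 0.36)t) = 7980/579 → e^(0.15·t) = 13.782.
0.15·t = ln(13.782) = 2.6234, so t = 2.6234/0.15 = 17.489.

17.49 months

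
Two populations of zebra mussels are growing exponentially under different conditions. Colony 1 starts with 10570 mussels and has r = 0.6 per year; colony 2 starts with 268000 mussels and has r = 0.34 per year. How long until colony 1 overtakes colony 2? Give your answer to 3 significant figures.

Set 10570·e^(0.6t) = 268000·e^(0.34t).
e^((0.6 − 0.34)t) = 268000/10570 → e^(0.26·t) = 25.355.
0.26·t = ln(25.355) = 3.233, so t = 3.233/0.26 = 12.434.

12.4 years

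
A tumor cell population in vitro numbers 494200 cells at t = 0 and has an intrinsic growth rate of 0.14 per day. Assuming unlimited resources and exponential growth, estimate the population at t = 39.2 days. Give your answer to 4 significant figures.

119500000 cells

N(t) = N₀·e^(rt) = 494200 × e^(0.14×39.2) = 494200 × e^5.488.
e^5.488 ≈ 241.77, so N ≈ 494200 × 241.77 = 1.194843×10^8.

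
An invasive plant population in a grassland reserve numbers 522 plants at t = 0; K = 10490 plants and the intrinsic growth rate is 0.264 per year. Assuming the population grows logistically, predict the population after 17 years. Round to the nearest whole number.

8636 plants

A = (K − N₀)/N₀ = (10490 − 522)/522 = 19.096.
N(t) = K/(1 + A·e^(−rt)) = 10490/(1 + 19.096×e^(−0.264×17)).
e^(−4.488) = 0.011243; denominator = 1 + 19.096×0.011243 = 1.2147.
N = 10490/1.2147 = 8635.91.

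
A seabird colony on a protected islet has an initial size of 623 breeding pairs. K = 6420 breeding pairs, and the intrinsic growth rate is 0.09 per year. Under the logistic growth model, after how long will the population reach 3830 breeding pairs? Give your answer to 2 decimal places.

A = (K − N₀)/N₀ = (6420 − 623)/623 = 9.305.
Solve 6420/(1 + 9.305·e^(−0.09t)) = 3830: 1 + 9.305·e^(−0.09t) = 1.6762, so e^(−0.09t) = 0.0726751.
−0.09·t = ln(0.0726751) = -2.6218, so t = 2.6218/0.09 = 29.131.

29.13 years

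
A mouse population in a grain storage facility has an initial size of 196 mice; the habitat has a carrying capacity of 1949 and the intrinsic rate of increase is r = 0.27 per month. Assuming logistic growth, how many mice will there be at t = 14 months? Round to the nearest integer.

A = (K − N₀)/N₀ = (1949 − 196)/196 = 8.9439.
N(t) = K/(1 + A·e^(−rt)) = 1949/(1 + 8.9439×e^(−0.27×14)).
e^(−3.78) = 0.022823; denominator = 1 + 8.9439×0.022823 = 1.2041.
N = 1949/1.2041 = 1618.6.

1619 mice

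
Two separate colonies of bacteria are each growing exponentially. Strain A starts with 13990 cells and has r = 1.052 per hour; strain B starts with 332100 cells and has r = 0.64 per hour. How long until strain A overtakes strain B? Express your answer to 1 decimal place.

Set 13990·e^(1.052t) = 332100·e^(0.64t).
e^((1.052 − 0.64)t) = 332100/13990 → e^(0.412·t) = 23.738.
0.412·t = ln(23.738) = 3.1671, so t = 3.1671/0.412 = 7.6871.

7.7 hours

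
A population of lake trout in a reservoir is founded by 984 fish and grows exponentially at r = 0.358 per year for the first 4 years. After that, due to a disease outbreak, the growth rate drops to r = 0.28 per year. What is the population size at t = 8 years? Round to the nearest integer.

Phase 1: N(4) = 984·e^(0.358×4) = 984·e^1.432 = 4120.07.
Phase 2 runs for 8 − 4 = 4 years at r = 0.28.
N(8) = 4120.07·e^(0.28×4) = 4120.07·e^1.12 = 12627.4.

12627 fish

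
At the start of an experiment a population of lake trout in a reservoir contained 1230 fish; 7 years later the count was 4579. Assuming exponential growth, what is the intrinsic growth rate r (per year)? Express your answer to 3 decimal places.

0.188 per year

From N(t) = N₀·e^(rt): e^(r·7) = 4579/1230 = 3.7228.
r·7 = ln(3.7228) = 1.3145, so r = 1.3145/7 = 0.18778.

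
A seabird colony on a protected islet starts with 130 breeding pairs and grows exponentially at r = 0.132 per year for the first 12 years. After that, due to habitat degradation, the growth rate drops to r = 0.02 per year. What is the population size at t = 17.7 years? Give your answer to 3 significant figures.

710 breeding pairs

Phase 1: N(12) = 130·e^(0.132×12) = 130·e^1.584 = 633.674.
Phase 2 runs for 17.7 − 12 = 5.7 years at r = 0.02.
N(17.7) = 633.674·e^(0.02×5.7) = 633.674·e^0.114 = 710.191.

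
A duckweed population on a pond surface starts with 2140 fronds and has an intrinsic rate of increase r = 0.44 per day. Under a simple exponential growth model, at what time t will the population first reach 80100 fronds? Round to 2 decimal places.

Set N₀·e^(rt) = 80100: e^(0.44·t) = 80100/2140 = 37.43.
0.44·t = ln(37.43) = 3.6225, so t = 3.6225/0.44 = 8.2329.

8.23 days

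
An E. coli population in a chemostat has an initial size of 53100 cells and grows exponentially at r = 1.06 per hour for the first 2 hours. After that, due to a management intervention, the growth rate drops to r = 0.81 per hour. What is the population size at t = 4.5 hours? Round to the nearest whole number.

3351546 cells

Phase 1: N(2) = 53100·e^(1.06×2) = 53100·e^2.12 = 442383.
Phase 2 runs for 4.5 − 2 = 2.5 hours at r = 0.81.
N(4.5) = 442383·e^(0.81×2.5) = 442383·e^2.025 = 3.351546×10^6.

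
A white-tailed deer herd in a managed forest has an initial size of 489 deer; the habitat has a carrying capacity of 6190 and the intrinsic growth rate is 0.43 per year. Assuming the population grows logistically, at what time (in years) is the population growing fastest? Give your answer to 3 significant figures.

Logistic growth is fastest at N = K/2 = 3095.
A = (K − N₀)/N₀ = 11.658. Set K/(1 + A·e^(−rt)) = K/2 → A·e^(−rt) = 1.
e^(−0.43t) = 1/11.658 = 0.0857744, so t = ln(11.658)/0.43 = 2.456/0.43 = 5.7117.

5.71 years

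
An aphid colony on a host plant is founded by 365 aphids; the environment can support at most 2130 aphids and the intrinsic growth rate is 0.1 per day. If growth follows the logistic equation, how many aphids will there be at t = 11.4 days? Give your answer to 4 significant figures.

A = (K − N₀)/N₀ = (2130 − 365)/365 = 4.8356.
N(t) = K/(1 + A·e^(−rt)) = 2130/(1 + 4.8356×e^(−0.1×11.4)).
e^(−1.14) = 0.31982; denominator = 1 + 4.8356×0.31982 = 2.5465.
N = 2130/2.5465 = 836.435.

836.4 aphids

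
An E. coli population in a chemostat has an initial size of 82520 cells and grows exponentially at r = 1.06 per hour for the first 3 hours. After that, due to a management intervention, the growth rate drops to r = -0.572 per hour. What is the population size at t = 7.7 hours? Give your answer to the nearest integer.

Phase 1: N(3) = 82520·e^(1.06×3) = 82520·e^3.18 = 1.984338×10^6.
Phase 2 runs for 7.7 − 3 = 4.7 hours at r = -0.572.
N(7.7) = 1.984338×10^6·e^(-0.572×4.7) = 1.984338×10^6·e^-2.688 = 134914.

134914 cells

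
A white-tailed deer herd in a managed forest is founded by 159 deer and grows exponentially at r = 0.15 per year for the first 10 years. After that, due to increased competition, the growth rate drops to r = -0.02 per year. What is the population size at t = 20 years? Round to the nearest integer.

Phase 1: N(10) = 159·e^(0.15×10) = 159·e^1.5 = 712.589.
Phase 2 runs for 20 − 10 = 10 years at r = -0.02.
N(20) = 712.589·e^(-0.02×10) = 712.589·e^-0.2 = 583.418.

583 deer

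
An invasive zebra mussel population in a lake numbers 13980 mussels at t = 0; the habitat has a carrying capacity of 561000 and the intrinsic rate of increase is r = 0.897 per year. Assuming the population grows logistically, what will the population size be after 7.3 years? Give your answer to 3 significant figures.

A = (K − N₀)/N₀ = (561000 − 13980)/13980 = 39.129.
N(t) = K/(1 + A·e^(−rt)) = 561000/(1 + 39.129×e^(−0.897×7.3)).
e^(−6.548) = 0.0014328; denominator = 1 + 39.129×0.0014328 = 1.0561.
N = 561000/1.0561 = 531217.

531000 mussels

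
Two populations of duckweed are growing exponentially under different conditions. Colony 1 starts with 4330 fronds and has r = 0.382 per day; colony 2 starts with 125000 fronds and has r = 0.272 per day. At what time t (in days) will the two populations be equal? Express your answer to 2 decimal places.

Set 4330·e^(0.382t) = 125000·e^(0.272t).
e^((0.382 − 0.272)t) = 125000/4330 → e^(0.11·t) = 28.868.
0.11·t = ln(28.868) = 3.3627, so t = 3.3627/0.11 = 30.57.

30.57 days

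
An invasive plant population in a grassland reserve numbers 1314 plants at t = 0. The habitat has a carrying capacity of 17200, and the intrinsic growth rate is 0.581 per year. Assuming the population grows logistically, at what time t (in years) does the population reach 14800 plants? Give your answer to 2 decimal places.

A = (K − N₀)/N₀ = (17200 − 1314)/1314 = 12.09.
Solve 17200/(1 + 12.09·e^(−0.581t)) = 14800: 1 + 12.09·e^(−0.581t) = 1.1622, so e^(−0.581t) = 0.0134131.
−0.581·t = ln(0.0134131) = -4.3115, so t = 4.3115/0.581 = 7.4209.

7.42 years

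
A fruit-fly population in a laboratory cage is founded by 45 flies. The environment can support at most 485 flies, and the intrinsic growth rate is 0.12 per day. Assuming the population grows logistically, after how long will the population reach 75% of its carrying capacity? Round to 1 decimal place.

28.2 days

A = (K − N₀)/N₀ = (485 − 45)/45 = 9.7778.
Solve 485/(1 + 9.7778·e^(−0.12t)) = 363.75: 1 + 9.7778·e^(−0.12t) = 1.3333, so e^(−0.12t) = 0.0340909.
−0.12·t = ln(0.0340909) = -3.3787, so t = 3.3787/0.12 = 28.156.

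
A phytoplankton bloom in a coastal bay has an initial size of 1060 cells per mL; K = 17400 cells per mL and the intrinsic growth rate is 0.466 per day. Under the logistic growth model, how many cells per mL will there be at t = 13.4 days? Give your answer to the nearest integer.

16894 cells per mL

A = (K − N₀)/N₀ = (17400 − 1060)/1060 = 15.415.
N(t) = K/(1 + A·e^(−rt)) = 17400/(1 + 15.415×e^(−0.466×13.4)).
e^(−6.244) = 0.0019413; denominator = 1 + 15.415×0.0019413 = 1.0299.
N = 17400/1.0299 = 16894.4.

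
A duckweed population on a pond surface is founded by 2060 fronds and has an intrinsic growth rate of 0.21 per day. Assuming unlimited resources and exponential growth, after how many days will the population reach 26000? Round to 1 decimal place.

Set N₀·e^(rt) = 26000: e^(0.21·t) = 26000/2060 = 12.621.
0.21·t = ln(12.621) = 2.5354, so t = 2.5354/0.21 = 12.073.

12.1 days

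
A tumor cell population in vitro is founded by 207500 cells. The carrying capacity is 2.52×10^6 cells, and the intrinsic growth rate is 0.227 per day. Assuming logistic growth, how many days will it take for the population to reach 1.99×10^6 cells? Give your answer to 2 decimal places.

16.45 days

A = (K − N₀)/N₀ = (2.52×10^6 − 207500)/207500 = 11.145.
Solve 2.52×10^6/(1 + 11.145·e^(−0.227t)) = 1.99×10^6: 1 + 11.145·e^(−0.227t) = 1.2663, so e^(−0.227t) = 0.0238979.
−0.227·t = ln(0.0238979) = -3.734, so t = 3.734/0.227 = 16.449.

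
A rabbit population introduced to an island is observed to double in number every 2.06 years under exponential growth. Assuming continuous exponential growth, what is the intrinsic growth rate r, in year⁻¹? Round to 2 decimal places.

0.34 per year

r = ln(2)/t_d = 0.6931/2.06 = 0.33648.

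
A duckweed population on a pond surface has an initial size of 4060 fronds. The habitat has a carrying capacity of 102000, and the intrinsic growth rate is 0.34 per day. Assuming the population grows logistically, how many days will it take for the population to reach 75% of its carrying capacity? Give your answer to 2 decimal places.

A = (K − N₀)/N₀ = (102000 − 4060)/4060 = 24.123.
Solve 102000/(1 + 24.123·e^(−0.34t)) = 76500: 1 + 24.123·e^(−0.34t) = 1.3333, so e^(−0.34t) = 0.013818.
−0.34·t = ln(0.013818) = -4.2818, so t = 4.2818/0.34 = 12.593.

12.59 days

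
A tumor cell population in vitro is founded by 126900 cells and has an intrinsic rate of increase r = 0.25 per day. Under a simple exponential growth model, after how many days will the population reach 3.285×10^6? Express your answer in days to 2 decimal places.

Set N₀·e^(rt) = 3.285×10^6: e^(0.25·t) = 3.285×10^6/126900 = 25.887.
0.25·t = ln(25.887) = 3.2537, so t = 3.2537/0.25 = 13.015.

13.01 days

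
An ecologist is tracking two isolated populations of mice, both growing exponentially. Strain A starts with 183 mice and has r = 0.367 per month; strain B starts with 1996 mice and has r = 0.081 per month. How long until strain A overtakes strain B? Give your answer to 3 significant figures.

8.35 months

Set 183·e^(0.367t) = 1996·e^(0.081t).
e^((0.367 − 0.081)t) = 1996/183 → e^(0.286·t) = 10.907.
0.286·t = ln(10.907) = 2.3894, so t = 2.3894/0.286 = 8.3546.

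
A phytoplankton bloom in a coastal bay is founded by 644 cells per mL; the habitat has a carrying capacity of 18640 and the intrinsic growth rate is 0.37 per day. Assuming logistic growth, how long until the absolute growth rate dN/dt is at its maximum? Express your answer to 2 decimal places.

Logistic growth is fastest at N = K/2 = 9320.
A = (K − N₀)/N₀ = 27.944. Set K/(1 + A·e^(−rt)) = K/2 → A·e^(−rt) = 1.
e^(−0.37t) = 1/27.944 = 0.0357857, so t = ln(27.944)/0.37 = 3.3302/0.37 = 9.0006.

9.00 days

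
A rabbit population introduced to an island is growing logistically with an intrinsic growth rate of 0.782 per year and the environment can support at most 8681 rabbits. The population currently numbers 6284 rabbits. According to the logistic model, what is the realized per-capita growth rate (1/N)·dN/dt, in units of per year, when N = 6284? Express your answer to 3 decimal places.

0.216 per year

(1/N)·dN/dt = r(1 − N/K) = 0.782 × (1 − 6284/8681).
= 0.782 × 0.27612 = 0.21593.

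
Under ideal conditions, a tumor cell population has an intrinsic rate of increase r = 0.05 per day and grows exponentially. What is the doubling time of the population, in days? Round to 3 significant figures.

13.9 days

Doubling time t_d = ln(2)/r = 0.6931/0.05 = 13.863.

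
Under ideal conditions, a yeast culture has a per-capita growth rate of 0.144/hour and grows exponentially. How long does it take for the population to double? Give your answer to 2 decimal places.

Doubling time t_d = ln(2)/r = 0.6931/0.144 = 4.8135.

4.81 hours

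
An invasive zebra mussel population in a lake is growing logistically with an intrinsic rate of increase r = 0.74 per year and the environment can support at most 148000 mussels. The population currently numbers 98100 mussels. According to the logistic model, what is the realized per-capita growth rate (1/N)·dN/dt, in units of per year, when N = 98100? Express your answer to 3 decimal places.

0.250 per year

(1/N)·dN/dt = r(1 − N/K) = 0.74 × (1 − 98100/148000).
= 0.74 × 0.33716 = 0.2495.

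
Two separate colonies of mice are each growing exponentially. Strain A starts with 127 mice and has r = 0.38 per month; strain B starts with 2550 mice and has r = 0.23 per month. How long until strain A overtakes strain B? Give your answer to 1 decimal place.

Set 127·e^(0.38t) = 2550·e^(0.23t).
e^((0.38 − 0.23)t) = 2550/127 → e^(0.15·t) = 20.079.
0.15·t = ln(20.079) = 2.9997, so t = 2.9997/0.15 = 19.998.

20.0 months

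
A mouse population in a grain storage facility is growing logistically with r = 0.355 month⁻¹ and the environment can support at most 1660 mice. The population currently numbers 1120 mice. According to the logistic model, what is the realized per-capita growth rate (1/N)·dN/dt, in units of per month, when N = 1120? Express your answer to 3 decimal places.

(1/N)·dN/dt = r(1 − N/K) = 0.355 × (1 − 1120/1660).
= 0.355 × 0.3253 = 0.11548.

0.115 per month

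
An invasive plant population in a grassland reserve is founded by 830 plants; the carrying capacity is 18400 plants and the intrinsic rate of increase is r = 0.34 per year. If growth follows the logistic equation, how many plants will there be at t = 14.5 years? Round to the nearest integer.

15959 plants

A = (K − N₀)/N₀ = (18400 − 830)/830 = 21.169.
N(t) = K/(1 + A·e^(−rt)) = 18400/(1 + 21.169×e^(−0.34×14.5)).
e^(−4.93) = 0.0072265; denominator = 1 + 21.169×0.0072265 = 1.153.
N = 18400/1.153 = 15958.7.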